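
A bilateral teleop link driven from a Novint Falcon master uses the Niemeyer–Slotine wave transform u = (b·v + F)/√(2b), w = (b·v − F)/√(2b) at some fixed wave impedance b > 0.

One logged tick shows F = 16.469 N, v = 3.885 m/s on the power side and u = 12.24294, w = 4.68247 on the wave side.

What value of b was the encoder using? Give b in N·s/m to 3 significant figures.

u + w = 16.9254;  u + w = √(2b)·v, so √(2b) = 16.9254/3.885 = 4.3566.
b = (√(2b))²/2 = 18.9800/2 = 9.4900.
(Check via u − w = 2F/√(2b): u − w = 7.5605, 2F/√(2b) = 7.5605.)

b = 9.49 N·s/m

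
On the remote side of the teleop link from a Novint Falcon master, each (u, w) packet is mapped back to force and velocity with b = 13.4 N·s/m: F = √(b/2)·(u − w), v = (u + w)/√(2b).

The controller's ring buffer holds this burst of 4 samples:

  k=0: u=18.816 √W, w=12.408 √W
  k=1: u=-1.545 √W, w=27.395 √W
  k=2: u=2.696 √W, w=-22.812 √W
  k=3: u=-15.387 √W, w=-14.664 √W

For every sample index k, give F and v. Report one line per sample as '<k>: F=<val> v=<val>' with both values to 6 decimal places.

0: F=16.586697 v=6.031442
1: F=-74.909333 v=4.993363
2: F=66.025821 v=-3.885744
3: F=-1.871439 v=-5.804857

k=0: u−w=6.408000, u+w=31.224000; √(b/2)=2.588436, √(2b)=5.176872; F=2.588436×6.408=16.586697, v=31.224000/5.176872=6.031442
k=1: u−w=-28.940000, u+w=25.850000; √(b/2)=2.588436, √(2b)=5.176872; F=2.588436×(-28.94)=-74.909333, v=25.850000/5.176872=4.993363
k=2: u−w=25.508000, u+w=-20.116000; √(b/2)=2.588436, √(2b)=5.176872; F=2.588436×25.508=66.025821, v=-20.116000/5.176872=-3.885744
k=3: u−w=-0.723000, u+w=-30.051000; √(b/2)=2.588436, √(2b)=5.176872; F=2.588436×(-0.723)=-1.871439, v=-30.051000/5.176872=-5.804857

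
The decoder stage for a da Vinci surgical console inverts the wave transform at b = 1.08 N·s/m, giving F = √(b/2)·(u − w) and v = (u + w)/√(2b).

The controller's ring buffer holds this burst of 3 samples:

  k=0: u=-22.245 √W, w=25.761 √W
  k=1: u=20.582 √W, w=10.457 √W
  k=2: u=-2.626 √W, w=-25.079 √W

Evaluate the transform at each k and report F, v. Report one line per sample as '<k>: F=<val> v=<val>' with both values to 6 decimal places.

k=0: u−w=-48.006000, u+w=3.516000; √(b/2)=0.734847, √(2b)=1.469694; F=0.734847×(-48.006)=-35.277061, v=3.516000/1.469694=2.392335
k=1: u−w=10.125000, u+w=31.039000; √(b/2)=0.734847, √(2b)=1.469694; F=0.734847×10.125=7.440325, v=31.039000/1.469694=21.119364
k=2: u−w=22.453000, u+w=-27.705000; √(b/2)=0.734847, √(2b)=1.469694; F=0.734847×22.453=16.499518, v=-27.705000/1.469694=-18.850865

0: F=-35.277061 v=2.392335
1: F=7.440325 v=21.119364
2: F=16.499518 v=-18.850865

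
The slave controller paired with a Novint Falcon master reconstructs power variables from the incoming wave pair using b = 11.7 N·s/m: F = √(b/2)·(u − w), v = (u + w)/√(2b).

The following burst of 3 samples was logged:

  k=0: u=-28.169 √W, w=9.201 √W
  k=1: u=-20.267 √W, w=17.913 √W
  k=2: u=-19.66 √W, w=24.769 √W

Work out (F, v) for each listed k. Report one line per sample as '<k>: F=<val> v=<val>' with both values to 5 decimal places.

k=0: u−w=-37.37000, u+w=-18.96800; √(b/2)=2.41868, √(2b)=4.83735; F=2.41868×(-37.37)=-90.38597, v=-18.96800/4.83735=-3.92115
k=1: u−w=-38.18000, u+w=-2.35400; √(b/2)=2.41868, √(2b)=4.83735; F=2.41868×(-38.18)=-92.34510, v=-2.35400/4.83735=-0.48663
k=2: u−w=-44.42900, u+w=5.10900; √(b/2)=2.41868, √(2b)=4.83735; F=2.41868×(-44.429)=-107.45941, v=5.10900/4.83735=1.05616

0: F=-90.38597 v=-3.92115
1: F=-92.34510 v=-0.48663
2: F=-107.45941 v=1.05616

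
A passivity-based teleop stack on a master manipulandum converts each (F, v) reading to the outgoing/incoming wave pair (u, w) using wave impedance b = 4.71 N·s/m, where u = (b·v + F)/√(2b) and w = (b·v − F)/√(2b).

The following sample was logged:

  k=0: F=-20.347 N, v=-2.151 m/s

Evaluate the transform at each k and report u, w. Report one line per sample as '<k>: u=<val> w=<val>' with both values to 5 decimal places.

0: u=-9.93034 w=3.32848

k=0: b·v=4.71×(-2.151)=-10.13121; √(2b)=3.06920; u=(-10.13121+(-20.347))/3.06920=-9.93034, w=(-10.13121−(-20.347))/3.06920=3.32848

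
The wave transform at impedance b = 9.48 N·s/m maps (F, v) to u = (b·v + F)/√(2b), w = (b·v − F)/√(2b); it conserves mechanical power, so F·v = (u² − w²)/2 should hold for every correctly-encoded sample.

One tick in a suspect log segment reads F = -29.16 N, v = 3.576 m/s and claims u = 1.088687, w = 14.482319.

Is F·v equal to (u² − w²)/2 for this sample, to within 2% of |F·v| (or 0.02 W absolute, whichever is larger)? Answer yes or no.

yes

F·v = (-29.16)×3.576 = -104.276160 W.
(u² − w²)/2 = (1.185239 − 209.737564)/2 = -104.276162 W.
|Δ| = 0.000002;  2% of max(1, |F·v|) = 2.085523.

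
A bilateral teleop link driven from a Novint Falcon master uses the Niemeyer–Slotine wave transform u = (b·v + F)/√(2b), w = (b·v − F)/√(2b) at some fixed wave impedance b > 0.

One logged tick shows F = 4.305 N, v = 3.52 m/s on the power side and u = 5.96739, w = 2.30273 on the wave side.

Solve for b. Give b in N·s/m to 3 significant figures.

b = 2.76 N·s/m

u + w = 8.27012;  u + w = √(2b)·v, so √(2b) = 8.27012/3.52 = 2.34947.
b = (√(2b))²/2 = 5.51999/2 = 2.76000.
(Check via u − w = 2F/√(2b): u − w = 3.66466, 2F/√(2b) = 3.66466.)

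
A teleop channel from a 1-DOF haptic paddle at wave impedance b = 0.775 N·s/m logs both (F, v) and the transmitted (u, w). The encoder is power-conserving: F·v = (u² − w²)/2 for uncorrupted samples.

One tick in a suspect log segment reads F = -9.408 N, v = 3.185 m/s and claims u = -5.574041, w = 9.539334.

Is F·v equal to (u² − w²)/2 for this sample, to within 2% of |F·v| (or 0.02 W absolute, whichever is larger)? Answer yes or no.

yes

F·v = (-9.408)×3.185 = -29.964480 W.
(u² − w²)/2 = (31.069933 − 90.998893)/2 = -29.964480 W.
|Δ| = 0.000000;  2% of max(1, |F·v|) = 0.599290.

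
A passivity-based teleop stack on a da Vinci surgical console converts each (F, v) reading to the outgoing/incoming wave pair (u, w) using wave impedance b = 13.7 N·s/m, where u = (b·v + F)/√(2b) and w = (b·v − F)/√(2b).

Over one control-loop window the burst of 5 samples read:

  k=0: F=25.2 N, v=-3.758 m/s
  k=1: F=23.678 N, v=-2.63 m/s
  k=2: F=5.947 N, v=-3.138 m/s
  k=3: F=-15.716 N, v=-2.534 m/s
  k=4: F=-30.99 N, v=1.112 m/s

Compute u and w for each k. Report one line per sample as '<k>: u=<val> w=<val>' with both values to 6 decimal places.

0: u=-5.021415 w=-14.649840
1: u=-2.359919 w=-11.406818
2: u=-7.076816 w=-9.349048
3: u=-9.634500 w=-3.629725
4: u=-3.009953 w=8.830718

k=0: b·v=13.7×(-3.758)=-51.484600; √(2b)=5.234501; u=(-51.484600+25.2)/5.234501=-5.021415, w=(-51.484600−25.2)/5.234501=-14.649840
k=1: b·v=13.7×(-2.63)=-36.031000; √(2b)=5.234501; u=(-36.031000+23.678)/5.234501=-2.359919, w=(-36.031000−23.678)/5.234501=-11.406818
k=2: b·v=13.7×(-3.138)=-42.990600; √(2b)=5.234501; u=(-42.990600+5.947)/5.234501=-7.076816, w=(-42.990600−5.947)/5.234501=-9.349048
k=3: b·v=13.7×(-2.534)=-34.715800; √(2b)=5.234501; u=(-34.715800+(-15.716))/5.234501=-9.634500, w=(-34.715800−(-15.716))/5.234501=-3.629725
k=4: b·v=13.7×1.112=15.234400; √(2b)=5.234501; u=(15.234400+(-30.99))/5.234501=-3.009953, w=(15.234400−(-30.99))/5.234501=8.830718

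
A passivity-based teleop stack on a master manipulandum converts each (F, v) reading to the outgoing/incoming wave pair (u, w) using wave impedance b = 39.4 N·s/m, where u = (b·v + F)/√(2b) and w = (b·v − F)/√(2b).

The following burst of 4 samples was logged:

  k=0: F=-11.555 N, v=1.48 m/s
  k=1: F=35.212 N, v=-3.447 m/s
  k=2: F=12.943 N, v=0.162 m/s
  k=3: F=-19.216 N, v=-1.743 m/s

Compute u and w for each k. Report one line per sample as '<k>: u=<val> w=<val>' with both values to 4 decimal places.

0: u=5.2672 w=7.8706
1: u=-11.3327 w=-19.2661
2: u=2.1771 w=-0.7390
3: u=-9.9010 w=-5.5715

k=0: b·v=39.4×1.48=58.3120; √(2b)=8.8769; u=(58.3120+(-11.555))/8.8769=5.2672, w=(58.3120−(-11.555))/8.8769=7.8706
k=1: b·v=39.4×(-3.447)=-135.8118; √(2b)=8.8769; u=(-135.8118+35.212)/8.8769=-11.3327, w=(-135.8118−35.212)/8.8769=-19.2661
k=2: b·v=39.4×0.162=6.3828; √(2b)=8.8769; u=(6.3828+12.943)/8.8769=2.1771, w=(6.3828−12.943)/8.8769=-0.7390
k=3: b·v=39.4×(-1.743)=-68.6742; √(2b)=8.8769; u=(-68.6742+(-19.216))/8.8769=-9.9010, w=(-68.6742−(-19.216))/8.8769=-5.5715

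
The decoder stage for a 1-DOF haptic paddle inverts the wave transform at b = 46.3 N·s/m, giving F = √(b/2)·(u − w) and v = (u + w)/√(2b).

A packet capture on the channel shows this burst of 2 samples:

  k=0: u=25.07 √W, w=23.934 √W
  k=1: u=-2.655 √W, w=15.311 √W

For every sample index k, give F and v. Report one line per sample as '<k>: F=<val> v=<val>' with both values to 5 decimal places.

0: F=5.46580 v=5.09244
1: F=-86.44242 v=1.31520

k=0: u−w=1.13600, u+w=49.00400; √(b/2)=4.81144, √(2b)=9.62289; F=4.81144×1.136=5.46580, v=49.00400/9.62289=5.09244
k=1: u−w=-17.96600, u+w=12.65600; √(b/2)=4.81144, √(2b)=9.62289; F=4.81144×(-17.966)=-86.44242, v=12.65600/9.62289=1.31520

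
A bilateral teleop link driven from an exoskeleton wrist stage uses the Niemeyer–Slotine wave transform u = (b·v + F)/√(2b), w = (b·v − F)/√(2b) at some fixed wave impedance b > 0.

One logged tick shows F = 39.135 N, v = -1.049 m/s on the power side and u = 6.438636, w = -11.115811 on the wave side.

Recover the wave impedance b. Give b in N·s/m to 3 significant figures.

u + w = -4.677175;  u + w = √(2b)·v, so √(2b) = -4.677175/(-1.049) = 4.458699.
b = (√(2b))²/2 = 19.879995/2 = 9.939997.
(Check via u − w = 2F/√(2b): u − w = 17.554447, 2F/√(2b) = 17.554449.)

b = 9.94 N·s/m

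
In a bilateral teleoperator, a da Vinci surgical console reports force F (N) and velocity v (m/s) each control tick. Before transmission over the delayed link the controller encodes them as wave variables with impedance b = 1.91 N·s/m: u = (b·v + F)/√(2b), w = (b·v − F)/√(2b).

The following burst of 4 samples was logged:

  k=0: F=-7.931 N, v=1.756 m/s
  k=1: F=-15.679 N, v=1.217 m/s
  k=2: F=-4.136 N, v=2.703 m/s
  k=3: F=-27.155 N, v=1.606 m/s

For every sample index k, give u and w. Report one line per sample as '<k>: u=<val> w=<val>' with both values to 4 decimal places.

k=0: b·v=1.91×1.756=3.3540; √(2b)=1.9545; u=(3.3540+(-7.931))/1.9545=-2.3418, w=(3.3540−(-7.931))/1.9545=5.7739
k=1: b·v=1.91×1.217=2.3245; √(2b)=1.9545; u=(2.3245+(-15.679))/1.9545=-6.8328, w=(2.3245−(-15.679))/1.9545=9.2114
k=2: b·v=1.91×2.703=5.1627; √(2b)=1.9545; u=(5.1627+(-4.136))/1.9545=0.5253, w=(5.1627−(-4.136))/1.9545=4.7576
k=3: b·v=1.91×1.606=3.0675; √(2b)=1.9545; u=(3.0675+(-27.155))/1.9545=-12.3243, w=(3.0675−(-27.155))/1.9545=15.4632

0: u=-2.3418 w=5.7739
1: u=-6.8328 w=9.2114
2: u=0.5253 w=4.7576
3: u=-12.3243 w=15.4632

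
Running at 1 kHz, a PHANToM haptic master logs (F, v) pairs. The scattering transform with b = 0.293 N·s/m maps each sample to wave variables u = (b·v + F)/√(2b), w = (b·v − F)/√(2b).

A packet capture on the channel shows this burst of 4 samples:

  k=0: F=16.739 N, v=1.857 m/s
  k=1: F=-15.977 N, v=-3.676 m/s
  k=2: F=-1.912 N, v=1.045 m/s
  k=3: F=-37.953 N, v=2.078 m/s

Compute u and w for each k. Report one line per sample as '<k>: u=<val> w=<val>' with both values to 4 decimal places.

0: u=22.5773 w=-21.1558
1: u=-22.2782 w=19.4642
2: u=-2.0977 w=2.8977
3: u=-48.7836 w=50.3743

k=0: b·v=0.293×1.857=0.5441; √(2b)=0.7655; u=(0.5441+16.739)/0.7655=22.5773, w=(0.5441−16.739)/0.7655=-21.1558
k=1: b·v=0.293×(-3.676)=-1.0771; √(2b)=0.7655; u=(-1.0771+(-15.977))/0.7655=-22.2782, w=(-1.0771−(-15.977))/0.7655=19.4642
k=2: b·v=0.293×1.045=0.3062; √(2b)=0.7655; u=(0.3062+(-1.912))/0.7655=-2.0977, w=(0.3062−(-1.912))/0.7655=2.8977
k=3: b·v=0.293×2.078=0.6089; √(2b)=0.7655; u=(0.6089+(-37.953))/0.7655=-48.7836, w=(0.6089−(-37.953))/0.7655=50.3743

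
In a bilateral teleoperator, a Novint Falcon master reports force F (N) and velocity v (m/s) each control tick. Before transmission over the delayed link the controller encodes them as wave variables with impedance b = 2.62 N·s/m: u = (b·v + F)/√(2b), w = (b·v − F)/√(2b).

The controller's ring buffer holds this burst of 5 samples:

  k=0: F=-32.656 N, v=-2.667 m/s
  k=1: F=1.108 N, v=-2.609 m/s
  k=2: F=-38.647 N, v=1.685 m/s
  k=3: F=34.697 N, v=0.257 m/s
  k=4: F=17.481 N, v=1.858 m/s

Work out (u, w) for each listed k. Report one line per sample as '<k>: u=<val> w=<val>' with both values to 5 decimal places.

k=0: b·v=2.62×(-2.667)=-6.98754; √(2b)=2.28910; u=(-6.98754+(-32.656))/2.28910=-17.31836, w=(-6.98754−(-32.656))/2.28910=11.21332
k=1: b·v=2.62×(-2.609)=-6.83558; √(2b)=2.28910; u=(-6.83558+1.108)/2.28910=-2.50210, w=(-6.83558−1.108)/2.28910=-3.47017
k=2: b·v=2.62×1.685=4.41470; √(2b)=2.28910; u=(4.41470+(-38.647))/2.28910=-14.95445, w=(4.41470−(-38.647))/2.28910=18.81159
k=3: b·v=2.62×0.257=0.67334; √(2b)=2.28910; u=(0.67334+34.697)/2.28910=15.45160, w=(0.67334−34.697)/2.28910=-14.86330
k=4: b·v=2.62×1.858=4.86796; √(2b)=2.28910; u=(4.86796+17.481)/2.28910=9.76319, w=(4.86796−17.481)/2.28910=-5.51003

0: u=-17.31836 w=11.21332
1: u=-2.50210 w=-3.47017
2: u=-14.95445 w=18.81159
3: u=15.45160 w=-14.86330
4: u=9.76319 w=-5.51003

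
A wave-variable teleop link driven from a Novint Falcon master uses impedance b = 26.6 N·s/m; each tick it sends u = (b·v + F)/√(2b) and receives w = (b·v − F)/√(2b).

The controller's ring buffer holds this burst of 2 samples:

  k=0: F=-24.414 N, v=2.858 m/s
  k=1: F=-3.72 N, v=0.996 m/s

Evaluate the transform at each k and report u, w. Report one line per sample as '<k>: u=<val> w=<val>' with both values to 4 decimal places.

k=0: b·v=26.6×2.858=76.0228; √(2b)=7.2938; u=(76.0228+(-24.414))/7.2938=7.0757, w=(76.0228−(-24.414))/7.2938=13.7701
k=1: b·v=26.6×0.996=26.4936; √(2b)=7.2938; u=(26.4936+(-3.72))/7.2938=3.1223, w=(26.4936−(-3.72))/7.2938=4.1423

0: u=7.0757 w=13.7701
1: u=3.1223 w=4.1423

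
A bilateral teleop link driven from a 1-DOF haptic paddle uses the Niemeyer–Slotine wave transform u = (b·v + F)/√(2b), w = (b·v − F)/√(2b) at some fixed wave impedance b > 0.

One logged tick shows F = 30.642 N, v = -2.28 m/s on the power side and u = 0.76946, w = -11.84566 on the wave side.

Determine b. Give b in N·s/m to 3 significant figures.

b = 11.8 N·s/m

u + w = -11.0762;  u + w = √(2b)·v, so √(2b) = -11.0762/(-2.28) = 4.8580.
b = (√(2b))²/2 = 23.6000/2 = 11.8000.
(Check via u − w = 2F/√(2b): u − w = 12.6151, 2F/√(2b) = 12.6151.)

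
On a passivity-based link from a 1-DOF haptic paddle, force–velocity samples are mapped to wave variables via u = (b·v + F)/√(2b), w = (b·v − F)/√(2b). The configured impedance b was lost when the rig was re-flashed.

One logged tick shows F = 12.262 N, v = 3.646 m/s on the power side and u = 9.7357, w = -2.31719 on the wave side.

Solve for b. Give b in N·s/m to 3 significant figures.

u + w = 7.4185;  u + w = √(2b)·v, so √(2b) = 7.4185/3.646 = 2.0347.
b = (√(2b))²/2 = 4.1400/2 = 2.0700.
(Check via u − w = 2F/√(2b): u − w = 12.0529, 2F/√(2b) = 12.0529.)

b = 2.07 N·s/m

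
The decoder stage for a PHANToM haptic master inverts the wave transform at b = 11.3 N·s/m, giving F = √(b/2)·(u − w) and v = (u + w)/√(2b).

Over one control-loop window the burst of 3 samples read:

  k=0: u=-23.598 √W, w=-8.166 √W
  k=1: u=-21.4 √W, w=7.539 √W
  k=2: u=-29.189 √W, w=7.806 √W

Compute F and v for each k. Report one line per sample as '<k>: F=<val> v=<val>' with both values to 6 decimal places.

0: F=-36.681445 v=-6.681608
1: F=-68.787218 v=-2.915683
2: F=-87.936111 v=-4.497948

k=0: u−w=-15.432000, u+w=-31.764000; √(b/2)=2.376973, √(2b)=4.753946; F=2.376973×(-15.432)=-36.681445, v=-31.764000/4.753946=-6.681608
k=1: u−w=-28.939000, u+w=-13.861000; √(b/2)=2.376973, √(2b)=4.753946; F=2.376973×(-28.939)=-68.787218, v=-13.861000/4.753946=-2.915683
k=2: u−w=-36.995000, u+w=-21.383000; √(b/2)=2.376973, √(2b)=4.753946; F=2.376973×(-36.995)=-87.936111, v=-21.383000/4.753946=-4.497948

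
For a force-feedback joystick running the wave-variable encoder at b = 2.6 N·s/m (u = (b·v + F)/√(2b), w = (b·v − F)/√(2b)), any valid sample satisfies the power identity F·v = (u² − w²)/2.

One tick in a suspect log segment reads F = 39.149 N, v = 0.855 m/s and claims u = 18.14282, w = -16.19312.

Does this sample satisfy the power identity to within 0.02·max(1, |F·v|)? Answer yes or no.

yes

F·v = 39.149×0.855 = 33.4724 W.
(u² − w²)/2 = (329.1619 − 262.2171)/2 = 33.4724 W.
|Δ| = 0.0000;  2% of max(1, |F·v|) = 0.6694.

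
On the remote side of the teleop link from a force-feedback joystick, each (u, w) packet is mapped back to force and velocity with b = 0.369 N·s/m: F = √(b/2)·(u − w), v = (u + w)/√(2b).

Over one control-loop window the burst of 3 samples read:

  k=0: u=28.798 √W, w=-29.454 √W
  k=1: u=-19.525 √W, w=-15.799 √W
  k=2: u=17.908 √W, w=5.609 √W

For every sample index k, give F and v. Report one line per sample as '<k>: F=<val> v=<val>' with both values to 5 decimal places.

0: F=25.02125 v=-0.76362
1: F=-1.60045 v=-41.11892
2: F=5.28285 v=27.37498

k=0: u−w=58.25200, u+w=-0.65600; √(b/2)=0.42953, √(2b)=0.85907; F=0.42953×58.252=25.02125, v=-0.65600/0.85907=-0.76362
k=1: u−w=-3.72600, u+w=-35.32400; √(b/2)=0.42953, √(2b)=0.85907; F=0.42953×(-3.726)=-1.60045, v=-35.32400/0.85907=-41.11892
k=2: u−w=12.29900, u+w=23.51700; √(b/2)=0.42953, √(2b)=0.85907; F=0.42953×12.299=5.28285, v=23.51700/0.85907=27.37498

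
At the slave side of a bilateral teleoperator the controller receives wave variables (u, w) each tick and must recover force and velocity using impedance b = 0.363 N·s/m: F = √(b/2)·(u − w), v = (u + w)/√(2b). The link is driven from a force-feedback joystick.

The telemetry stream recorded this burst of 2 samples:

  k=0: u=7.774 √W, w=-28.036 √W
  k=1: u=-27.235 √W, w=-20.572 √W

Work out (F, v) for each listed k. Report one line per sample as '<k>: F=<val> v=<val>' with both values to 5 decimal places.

k=0: u−w=35.81000, u+w=-20.26200; √(b/2)=0.42603, √(2b)=0.85206; F=0.42603×35.81=15.25607, v=-20.26200/0.85206=-23.78012
k=1: u−w=-6.66300, u+w=-47.80700; √(b/2)=0.42603, √(2b)=0.85206; F=0.42603×(-6.663)=-2.83863, v=-47.80700/0.85206=-56.10779

0: F=15.25607 v=-23.78012
1: F=-2.83863 v=-56.10779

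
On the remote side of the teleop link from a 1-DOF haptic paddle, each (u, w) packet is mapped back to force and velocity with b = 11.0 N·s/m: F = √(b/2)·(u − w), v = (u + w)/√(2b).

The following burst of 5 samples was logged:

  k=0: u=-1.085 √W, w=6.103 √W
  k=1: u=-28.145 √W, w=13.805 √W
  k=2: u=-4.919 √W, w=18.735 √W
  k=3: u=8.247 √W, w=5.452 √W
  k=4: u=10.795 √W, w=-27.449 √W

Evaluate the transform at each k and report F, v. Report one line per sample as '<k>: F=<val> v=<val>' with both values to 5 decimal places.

0: F=-16.85735 v=1.06984
1: F=-98.38147 v=-3.05730
2: F=-55.47355 v=2.94558
3: F=6.55486 v=2.92064
4: F=89.69013 v=-3.55064

k=0: u−w=-7.18800, u+w=5.01800; √(b/2)=2.34521, √(2b)=4.69042; F=2.34521×(-7.188)=-16.85735, v=5.01800/4.69042=1.06984
k=1: u−w=-41.95000, u+w=-14.34000; √(b/2)=2.34521, √(2b)=4.69042; F=2.34521×(-41.95)=-98.38147, v=-14.34000/4.69042=-3.05730
k=2: u−w=-23.65400, u+w=13.81600; √(b/2)=2.34521, √(2b)=4.69042; F=2.34521×(-23.654)=-55.47355, v=13.81600/4.69042=2.94558
k=3: u−w=2.79500, u+w=13.69900; √(b/2)=2.34521, √(2b)=4.69042; F=2.34521×2.795=6.55486, v=13.69900/4.69042=2.92064
k=4: u−w=38.24400, u+w=-16.65400; √(b/2)=2.34521, √(2b)=4.69042; F=2.34521×38.244=89.69013, v=-16.65400/4.69042=-3.55064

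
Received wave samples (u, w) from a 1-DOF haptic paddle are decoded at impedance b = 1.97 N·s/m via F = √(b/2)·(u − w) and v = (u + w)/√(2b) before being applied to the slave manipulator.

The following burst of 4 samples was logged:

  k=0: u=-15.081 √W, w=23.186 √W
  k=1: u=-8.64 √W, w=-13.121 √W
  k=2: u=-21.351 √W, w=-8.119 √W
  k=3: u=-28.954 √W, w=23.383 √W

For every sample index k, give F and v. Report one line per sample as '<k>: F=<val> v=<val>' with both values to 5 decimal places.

k=0: u−w=-38.26700, u+w=8.10500; √(b/2)=0.99247, √(2b)=1.98494; F=0.99247×(-38.267)=-37.97891, v=8.10500/1.98494=4.08324
k=1: u−w=4.48100, u+w=-21.76100; √(b/2)=0.99247, √(2b)=1.98494; F=0.99247×4.481=4.44727, v=-21.76100/1.98494=-10.96303
k=2: u−w=-13.23200, u+w=-29.47000; √(b/2)=0.99247, √(2b)=1.98494; F=0.99247×(-13.232)=-13.13239, v=-29.47000/1.98494=-14.84677
k=3: u−w=-52.33700, u+w=-5.57100; √(b/2)=0.99247, √(2b)=1.98494; F=0.99247×(-52.337)=-51.94299, v=-5.57100/1.98494=-2.80663

0: F=-37.97891 v=4.08324
1: F=4.44727 v=-10.96303
2: F=-13.13239 v=-14.84677
3: F=-51.94299 v=-2.80663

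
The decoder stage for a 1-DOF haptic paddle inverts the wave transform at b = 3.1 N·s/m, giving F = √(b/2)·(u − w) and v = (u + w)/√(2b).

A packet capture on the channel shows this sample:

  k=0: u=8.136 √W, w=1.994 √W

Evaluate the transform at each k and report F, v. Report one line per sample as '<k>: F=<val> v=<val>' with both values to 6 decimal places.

0: F=7.646728 v=4.068306

k=0: u−w=6.142000, u+w=10.130000; √(b/2)=1.244990, √(2b)=2.489980; F=1.244990×6.142=7.646728, v=10.130000/2.489980=4.068306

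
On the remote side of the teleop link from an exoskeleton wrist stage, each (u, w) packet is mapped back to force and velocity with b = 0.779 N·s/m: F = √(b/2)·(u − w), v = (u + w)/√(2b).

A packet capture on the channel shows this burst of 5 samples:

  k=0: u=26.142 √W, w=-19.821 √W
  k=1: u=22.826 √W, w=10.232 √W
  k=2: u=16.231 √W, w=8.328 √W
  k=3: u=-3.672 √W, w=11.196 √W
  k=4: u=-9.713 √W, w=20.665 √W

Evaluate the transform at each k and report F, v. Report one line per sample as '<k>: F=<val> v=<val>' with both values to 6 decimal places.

0: F=28.685478 v=5.064098
1: F=7.859907 v=26.484565
2: F=4.932257 v=19.675553
3: F=-9.279109 v=6.027886
4: F=-18.958890 v=8.774244

k=0: u−w=45.963000, u+w=6.321000; √(b/2)=0.624099, √(2b)=1.248199; F=0.624099×45.963=28.685478, v=6.321000/1.248199=5.064098
k=1: u−w=12.594000, u+w=33.058000; √(b/2)=0.624099, √(2b)=1.248199; F=0.624099×12.594=7.859907, v=33.058000/1.248199=26.484565
k=2: u−w=7.903000, u+w=24.559000; √(b/2)=0.624099, √(2b)=1.248199; F=0.624099×7.903=4.932257, v=24.559000/1.248199=19.675553
k=3: u−w=-14.868000, u+w=7.524000; √(b/2)=0.624099, √(2b)=1.248199; F=0.624099×(-14.868)=-9.279109, v=7.524000/1.248199=6.027886
k=4: u−w=-30.378000, u+w=10.952000; √(b/2)=0.624099, √(2b)=1.248199; F=0.624099×(-30.378)=-18.958890, v=10.952000/1.248199=8.774244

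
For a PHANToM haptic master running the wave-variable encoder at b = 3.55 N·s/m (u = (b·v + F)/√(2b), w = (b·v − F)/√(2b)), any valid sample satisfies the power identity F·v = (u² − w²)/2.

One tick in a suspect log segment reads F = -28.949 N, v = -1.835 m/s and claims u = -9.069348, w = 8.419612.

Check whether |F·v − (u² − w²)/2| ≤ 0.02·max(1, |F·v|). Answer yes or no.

no

F·v = (-28.949)×(-1.835) = 53.121415 W.
(u² − w²)/2 = (82.253073 − 70.889866)/2 = 5.681603 W.
|Δ| = 47.439812;  2% of max(1, |F·v|) = 1.062428.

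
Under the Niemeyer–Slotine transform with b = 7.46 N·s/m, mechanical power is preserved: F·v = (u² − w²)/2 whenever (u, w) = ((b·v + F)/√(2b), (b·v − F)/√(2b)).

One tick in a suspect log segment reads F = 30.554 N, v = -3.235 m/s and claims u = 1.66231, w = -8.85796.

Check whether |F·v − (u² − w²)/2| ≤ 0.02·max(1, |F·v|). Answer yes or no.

F·v = 30.554×(-3.235) = -98.84219 W.
(u² − w²)/2 = (2.76327 − 78.46346)/2 = -37.85009 W.
|Δ| = 60.99210;  2% of max(1, |F·v|) = 1.97684.

no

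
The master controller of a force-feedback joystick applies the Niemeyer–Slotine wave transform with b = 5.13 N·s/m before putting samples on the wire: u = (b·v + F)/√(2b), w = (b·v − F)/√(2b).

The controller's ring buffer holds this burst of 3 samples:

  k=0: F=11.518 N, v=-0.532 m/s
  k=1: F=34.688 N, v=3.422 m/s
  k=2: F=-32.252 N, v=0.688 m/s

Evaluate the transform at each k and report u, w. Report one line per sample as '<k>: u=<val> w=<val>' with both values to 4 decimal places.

0: u=2.7438 w=-4.4479
1: u=16.3100 w=-5.3489
2: u=-8.9670 w=11.1708

k=0: b·v=5.13×(-0.532)=-2.7292; √(2b)=3.2031; u=(-2.7292+11.518)/3.2031=2.7438, w=(-2.7292−11.518)/3.2031=-4.4479
k=1: b·v=5.13×3.422=17.5549; √(2b)=3.2031; u=(17.5549+34.688)/3.2031=16.3100, w=(17.5549−34.688)/3.2031=-5.3489
k=2: b·v=5.13×0.688=3.5294; √(2b)=3.2031; u=(3.5294+(-32.252))/3.2031=-8.9670, w=(3.5294−(-32.252))/3.2031=11.1708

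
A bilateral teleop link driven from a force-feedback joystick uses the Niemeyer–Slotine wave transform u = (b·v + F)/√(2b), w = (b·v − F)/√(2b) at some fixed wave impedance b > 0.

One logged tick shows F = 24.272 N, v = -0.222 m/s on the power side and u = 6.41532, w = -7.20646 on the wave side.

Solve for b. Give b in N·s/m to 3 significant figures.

b = 6.35 N·s/m

u + w = -0.7911;  u + w = √(2b)·v, so √(2b) = -0.7911/(-0.222) = 3.5637.
b = (√(2b))²/2 = 12.6999/2 = 6.3500.
(Check via u − w = 2F/√(2b): u − w = 13.6218, 2F/√(2b) = 13.6218.)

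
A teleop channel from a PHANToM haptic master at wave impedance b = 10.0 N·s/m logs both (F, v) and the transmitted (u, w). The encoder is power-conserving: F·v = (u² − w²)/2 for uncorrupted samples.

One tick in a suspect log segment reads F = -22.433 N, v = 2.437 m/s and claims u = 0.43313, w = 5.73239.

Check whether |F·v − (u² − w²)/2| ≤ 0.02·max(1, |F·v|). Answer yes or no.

no

F·v = (-22.433)×2.437 = -54.6692 W.
(u² − w²)/2 = (0.1876 − 32.8603)/2 = -16.3363 W.
|Δ| = 38.3329;  2% of max(1, |F·v|) = 1.0934.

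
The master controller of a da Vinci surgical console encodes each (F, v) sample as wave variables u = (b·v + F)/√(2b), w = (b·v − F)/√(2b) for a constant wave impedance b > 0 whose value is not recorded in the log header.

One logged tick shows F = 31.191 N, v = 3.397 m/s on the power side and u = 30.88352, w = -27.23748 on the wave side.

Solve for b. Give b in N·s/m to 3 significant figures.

b = 0.576 N·s/m

u + w = 3.64604;  u + w = √(2b)·v, so √(2b) = 3.64604/3.397 = 1.07331.
b = (√(2b))²/2 = 1.15200/2 = 0.57600.
(Check via u − w = 2F/√(2b): u − w = 58.12100, 2F/√(2b) = 58.12104.)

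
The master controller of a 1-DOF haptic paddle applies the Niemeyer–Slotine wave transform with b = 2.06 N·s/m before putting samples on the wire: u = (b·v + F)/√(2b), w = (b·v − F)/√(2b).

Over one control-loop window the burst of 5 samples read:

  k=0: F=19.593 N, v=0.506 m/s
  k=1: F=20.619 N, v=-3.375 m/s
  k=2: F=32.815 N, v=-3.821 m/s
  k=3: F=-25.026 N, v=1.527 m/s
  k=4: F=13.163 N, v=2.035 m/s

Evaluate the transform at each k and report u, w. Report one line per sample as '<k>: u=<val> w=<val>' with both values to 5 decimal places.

k=0: b·v=2.06×0.506=1.04236; √(2b)=2.02978; u=(1.04236+19.593)/2.02978=10.16631, w=(1.04236−19.593)/2.02978=-9.13924
k=1: b·v=2.06×(-3.375)=-6.95250; √(2b)=2.02978; u=(-6.95250+20.619)/2.02978=6.73300, w=(-6.95250−20.619)/2.02978=-13.58350
k=2: b·v=2.06×(-3.821)=-7.87126; √(2b)=2.02978; u=(-7.87126+32.815)/2.02978=12.28890, w=(-7.87126−32.815)/2.02978=-20.04468
k=3: b·v=2.06×1.527=3.14562; √(2b)=2.02978; u=(3.14562+(-25.026))/2.02978=-10.77969, w=(3.14562−(-25.026))/2.02978=13.87916
k=4: b·v=2.06×2.035=4.19210; √(2b)=2.02978; u=(4.19210+13.163)/2.02978=8.55024, w=(4.19210−13.163)/2.02978=-4.41965

0: u=10.16631 w=-9.13924
1: u=6.73300 w=-13.58350
2: u=12.28890 w=-20.04468
3: u=-10.77969 w=13.87916
4: u=8.55024 w=-4.41965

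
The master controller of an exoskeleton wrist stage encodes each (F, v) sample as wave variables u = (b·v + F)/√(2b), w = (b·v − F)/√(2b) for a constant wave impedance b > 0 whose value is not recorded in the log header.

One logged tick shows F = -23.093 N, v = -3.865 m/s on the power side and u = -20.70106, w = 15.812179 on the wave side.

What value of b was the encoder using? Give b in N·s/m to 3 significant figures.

u + w = -4.888881;  u + w = √(2b)·v, so √(2b) = -4.888881/(-3.865) = 1.264911.
b = (√(2b))²/2 = 1.600000/2 = 0.800000.
(Check via u − w = 2F/√(2b): u − w = -36.513239, 2F/√(2b) = -36.513241.)

b = 0.8 N·s/m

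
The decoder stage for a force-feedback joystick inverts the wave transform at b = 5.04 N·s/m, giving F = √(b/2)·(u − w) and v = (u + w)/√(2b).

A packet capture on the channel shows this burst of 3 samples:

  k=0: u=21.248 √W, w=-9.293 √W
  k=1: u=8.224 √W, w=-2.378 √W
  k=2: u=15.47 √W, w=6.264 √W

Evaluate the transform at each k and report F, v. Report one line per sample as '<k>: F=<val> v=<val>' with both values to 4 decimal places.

0: F=48.4823 v=3.7655
1: F=16.8302 v=1.8413
2: F=14.6141 v=6.8456

k=0: u−w=30.5410, u+w=11.9550; √(b/2)=1.5875, √(2b)=3.1749; F=1.5875×30.541=48.4823, v=11.9550/3.1749=3.7655
k=1: u−w=10.6020, u+w=5.8460; √(b/2)=1.5875, √(2b)=3.1749; F=1.5875×10.602=16.8302, v=5.8460/3.1749=1.8413
k=2: u−w=9.2060, u+w=21.7340; √(b/2)=1.5875, √(2b)=3.1749; F=1.5875×9.206=14.6141, v=21.7340/3.1749=6.8456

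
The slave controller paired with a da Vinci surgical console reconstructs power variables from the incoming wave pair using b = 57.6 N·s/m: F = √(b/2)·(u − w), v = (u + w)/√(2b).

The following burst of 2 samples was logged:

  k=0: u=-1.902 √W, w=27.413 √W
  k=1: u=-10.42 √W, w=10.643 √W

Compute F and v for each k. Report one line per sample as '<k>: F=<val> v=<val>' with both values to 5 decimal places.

k=0: u−w=-29.31500, u+w=25.51100; √(b/2)=5.36656, √(2b)=10.73313; F=5.36656×(-29.315)=-157.32080, v=25.51100/10.73313=2.37685
k=1: u−w=-21.06300, u+w=0.22300; √(b/2)=5.36656, √(2b)=10.73313; F=5.36656×(-21.063)=-113.03592, v=0.22300/10.73313=0.02078

0: F=-157.32080 v=2.37685
1: F=-113.03592 v=0.02078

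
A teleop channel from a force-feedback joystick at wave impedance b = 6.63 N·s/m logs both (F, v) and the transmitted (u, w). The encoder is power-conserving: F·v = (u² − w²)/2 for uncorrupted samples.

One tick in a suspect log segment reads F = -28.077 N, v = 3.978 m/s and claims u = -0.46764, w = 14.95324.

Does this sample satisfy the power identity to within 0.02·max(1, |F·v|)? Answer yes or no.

yes

F·v = (-28.077)×3.978 = -111.6903 W.
(u² − w²)/2 = (0.2187 − 223.5994)/2 = -111.6903 W.
|Δ| = 0.0000;  2% of max(1, |F·v|) = 2.2338.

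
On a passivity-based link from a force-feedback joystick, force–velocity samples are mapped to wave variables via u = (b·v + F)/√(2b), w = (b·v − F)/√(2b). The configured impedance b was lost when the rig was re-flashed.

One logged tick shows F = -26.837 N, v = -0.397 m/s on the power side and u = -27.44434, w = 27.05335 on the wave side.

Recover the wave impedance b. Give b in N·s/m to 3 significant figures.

u + w = -0.3910;  u + w = √(2b)·v, so √(2b) = -0.3910/(-0.397) = 0.9849.
b = (√(2b))²/2 = 0.9700/2 = 0.4850.
(Check via u − w = 2F/√(2b): u − w = -54.4977, 2F/√(2b) = -54.4990.)

b = 0.485 N·s/m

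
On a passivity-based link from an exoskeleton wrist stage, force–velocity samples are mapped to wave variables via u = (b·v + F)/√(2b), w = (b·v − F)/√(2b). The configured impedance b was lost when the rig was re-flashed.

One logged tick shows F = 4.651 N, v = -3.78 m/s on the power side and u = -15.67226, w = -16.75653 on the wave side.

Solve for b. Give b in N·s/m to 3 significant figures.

b = 36.8 N·s/m

u + w = -32.4288;  u + w = √(2b)·v, so √(2b) = -32.4288/(-3.78) = 8.5790.
b = (√(2b))²/2 = 73.6000/2 = 36.8000.
(Check via u − w = 2F/√(2b): u − w = 1.0843, 2F/√(2b) = 1.0843.)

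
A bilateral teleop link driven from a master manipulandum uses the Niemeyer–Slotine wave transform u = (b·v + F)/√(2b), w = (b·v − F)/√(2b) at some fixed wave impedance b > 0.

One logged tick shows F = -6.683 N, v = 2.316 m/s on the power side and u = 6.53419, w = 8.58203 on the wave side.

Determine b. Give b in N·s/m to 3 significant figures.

u + w = 15.1162;  u + w = √(2b)·v, so √(2b) = 15.1162/2.316 = 6.5269.
b = (√(2b))²/2 = 42.6000/2 = 21.3000.
(Check via u − w = 2F/√(2b): u − w = -2.0478, 2F/√(2b) = -2.0478.)

b = 21.3 N·s/m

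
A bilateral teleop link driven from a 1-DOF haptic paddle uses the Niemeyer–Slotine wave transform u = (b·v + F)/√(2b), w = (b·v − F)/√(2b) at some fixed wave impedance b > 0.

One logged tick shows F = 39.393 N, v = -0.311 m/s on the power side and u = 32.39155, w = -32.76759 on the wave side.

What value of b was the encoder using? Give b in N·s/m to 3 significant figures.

b = 0.731 N·s/m

u + w = -0.37604;  u + w = √(2b)·v, so √(2b) = -0.37604/(-0.311) = 1.20913.
b = (√(2b))²/2 = 1.46200/2 = 0.73100.
(Check via u − w = 2F/√(2b): u − w = 65.15914, 2F/√(2b) = 65.15915.)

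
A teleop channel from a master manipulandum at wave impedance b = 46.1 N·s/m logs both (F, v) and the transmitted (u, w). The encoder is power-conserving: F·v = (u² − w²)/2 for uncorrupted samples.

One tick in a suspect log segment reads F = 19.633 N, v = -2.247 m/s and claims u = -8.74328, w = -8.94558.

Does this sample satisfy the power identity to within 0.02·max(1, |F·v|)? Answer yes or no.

F·v = 19.633×(-2.247) = -44.11535 W.
(u² − w²)/2 = (76.44495 − 80.02340)/2 = -1.78923 W.
|Δ| = 42.32612;  2% of max(1, |F·v|) = 0.88231.

no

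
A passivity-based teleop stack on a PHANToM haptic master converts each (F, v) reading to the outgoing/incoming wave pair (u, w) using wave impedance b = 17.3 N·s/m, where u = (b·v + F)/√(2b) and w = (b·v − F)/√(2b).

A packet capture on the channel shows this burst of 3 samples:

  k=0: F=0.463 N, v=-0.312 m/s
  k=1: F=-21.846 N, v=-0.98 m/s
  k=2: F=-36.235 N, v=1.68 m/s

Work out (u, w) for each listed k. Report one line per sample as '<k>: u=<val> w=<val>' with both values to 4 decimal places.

k=0: b·v=17.3×(-0.312)=-5.3976; √(2b)=5.8822; u=(-5.3976+0.463)/5.8822=-0.8389, w=(-5.3976−0.463)/5.8822=-0.9963
k=1: b·v=17.3×(-0.98)=-16.9540; √(2b)=5.8822; u=(-16.9540+(-21.846))/5.8822=-6.5962, w=(-16.9540−(-21.846))/5.8822=0.8317
k=2: b·v=17.3×1.68=29.0640; √(2b)=5.8822; u=(29.0640+(-36.235))/5.8822=-1.2191, w=(29.0640−(-36.235))/5.8822=11.1012

0: u=-0.8389 w=-0.9963
1: u=-6.5962 w=0.8317
2: u=-1.2191 w=11.1012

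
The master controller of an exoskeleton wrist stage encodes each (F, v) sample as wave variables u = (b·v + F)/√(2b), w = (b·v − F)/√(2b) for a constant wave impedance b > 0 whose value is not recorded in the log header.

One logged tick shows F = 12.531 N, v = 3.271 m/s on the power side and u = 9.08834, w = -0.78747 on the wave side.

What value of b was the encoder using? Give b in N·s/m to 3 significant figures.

b = 3.22 N·s/m

u + w = 8.3009;  u + w = √(2b)·v, so √(2b) = 8.3009/3.271 = 2.5377.
b = (√(2b))²/2 = 6.4400/2 = 3.2200.
(Check via u − w = 2F/√(2b): u − w = 9.8758, 2F/√(2b) = 9.8758.)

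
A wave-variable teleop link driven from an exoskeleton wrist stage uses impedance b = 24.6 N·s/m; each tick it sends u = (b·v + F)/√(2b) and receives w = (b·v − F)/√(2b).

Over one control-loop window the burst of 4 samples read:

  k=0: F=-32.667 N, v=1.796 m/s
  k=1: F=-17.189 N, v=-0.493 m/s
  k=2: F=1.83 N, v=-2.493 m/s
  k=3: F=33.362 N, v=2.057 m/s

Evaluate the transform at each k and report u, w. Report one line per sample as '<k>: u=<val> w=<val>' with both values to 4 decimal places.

k=0: b·v=24.6×1.796=44.1816; √(2b)=7.0143; u=(44.1816+(-32.667))/7.0143=1.6416, w=(44.1816−(-32.667))/7.0143=10.9560
k=1: b·v=24.6×(-0.493)=-12.1278; √(2b)=7.0143; u=(-12.1278+(-17.189))/7.0143=-4.1796, w=(-12.1278−(-17.189))/7.0143=0.7216
k=2: b·v=24.6×(-2.493)=-61.3278; √(2b)=7.0143; u=(-61.3278+1.83)/7.0143=-8.4824, w=(-61.3278−1.83)/7.0143=-9.0042
k=3: b·v=24.6×2.057=50.6022; √(2b)=7.0143; u=(50.6022+33.362)/7.0143=11.9705, w=(50.6022−33.362)/7.0143=2.4579

0: u=1.6416 w=10.9560
1: u=-4.1796 w=0.7216
2: u=-8.4824 w=-9.0042
3: u=11.9705 w=2.4579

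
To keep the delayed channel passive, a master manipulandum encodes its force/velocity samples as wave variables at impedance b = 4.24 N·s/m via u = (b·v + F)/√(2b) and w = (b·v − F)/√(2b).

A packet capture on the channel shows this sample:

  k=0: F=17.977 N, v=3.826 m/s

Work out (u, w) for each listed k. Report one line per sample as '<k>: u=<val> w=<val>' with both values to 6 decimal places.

0: u=11.744067 w=-0.602587

k=0: b·v=4.24×3.826=16.222240; √(2b)=2.912044; u=(16.222240+17.977)/2.912044=11.744067, w=(16.222240−17.977)/2.912044=-0.602587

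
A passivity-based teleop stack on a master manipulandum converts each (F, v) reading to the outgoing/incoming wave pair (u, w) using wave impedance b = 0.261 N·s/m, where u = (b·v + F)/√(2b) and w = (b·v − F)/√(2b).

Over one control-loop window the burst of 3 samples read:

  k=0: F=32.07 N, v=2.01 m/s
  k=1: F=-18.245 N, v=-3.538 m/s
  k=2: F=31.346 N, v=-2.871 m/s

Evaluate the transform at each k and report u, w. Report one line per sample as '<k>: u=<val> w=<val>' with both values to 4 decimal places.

k=0: b·v=0.261×2.01=0.5246; √(2b)=0.7225; u=(0.5246+32.07)/0.7225=45.1139, w=(0.5246−32.07)/0.7225=-43.6617
k=1: b·v=0.261×(-3.538)=-0.9234; √(2b)=0.7225; u=(-0.9234+(-18.245))/0.7225=-26.5308, w=(-0.9234−(-18.245))/0.7225=23.9747
k=2: b·v=0.261×(-2.871)=-0.7493; √(2b)=0.7225; u=(-0.7493+31.346)/0.7225=42.3486, w=(-0.7493−31.346)/0.7225=-44.4229

0: u=45.1139 w=-43.6617
1: u=-26.5308 w=23.9747
2: u=42.3486 w=-44.4229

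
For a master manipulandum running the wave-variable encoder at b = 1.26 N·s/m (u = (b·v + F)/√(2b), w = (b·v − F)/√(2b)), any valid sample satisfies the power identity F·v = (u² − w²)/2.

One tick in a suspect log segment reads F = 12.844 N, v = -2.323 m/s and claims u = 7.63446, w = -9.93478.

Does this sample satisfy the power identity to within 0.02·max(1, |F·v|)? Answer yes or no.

F·v = 12.844×(-2.323) = -29.8366 W.
(u² − w²)/2 = (58.2850 − 98.6999)/2 = -20.2074 W.
|Δ| = 9.6292;  2% of max(1, |F·v|) = 0.5967.

no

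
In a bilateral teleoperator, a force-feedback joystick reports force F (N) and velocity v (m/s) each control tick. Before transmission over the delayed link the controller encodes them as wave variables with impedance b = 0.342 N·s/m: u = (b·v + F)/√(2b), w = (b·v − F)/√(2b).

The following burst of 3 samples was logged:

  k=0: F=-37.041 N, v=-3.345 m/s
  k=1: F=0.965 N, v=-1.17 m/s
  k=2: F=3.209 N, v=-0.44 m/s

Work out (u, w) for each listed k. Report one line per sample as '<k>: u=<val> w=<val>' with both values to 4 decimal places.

k=0: b·v=0.342×(-3.345)=-1.1440; √(2b)=0.8270; u=(-1.1440+(-37.041))/0.8270=-46.1705, w=(-1.1440−(-37.041))/0.8270=43.4040
k=1: b·v=0.342×(-1.17)=-0.4001; √(2b)=0.8270; u=(-0.4001+0.965)/0.8270=0.6830, w=(-0.4001−0.965)/0.8270=-1.6506
k=2: b·v=0.342×(-0.44)=-0.1505; √(2b)=0.8270; u=(-0.1505+3.209)/0.8270=3.6981, w=(-0.1505−3.209)/0.8270=-4.0620

0: u=-46.1705 w=43.4040
1: u=0.6830 w=-1.6506
2: u=3.6981 w=-4.0620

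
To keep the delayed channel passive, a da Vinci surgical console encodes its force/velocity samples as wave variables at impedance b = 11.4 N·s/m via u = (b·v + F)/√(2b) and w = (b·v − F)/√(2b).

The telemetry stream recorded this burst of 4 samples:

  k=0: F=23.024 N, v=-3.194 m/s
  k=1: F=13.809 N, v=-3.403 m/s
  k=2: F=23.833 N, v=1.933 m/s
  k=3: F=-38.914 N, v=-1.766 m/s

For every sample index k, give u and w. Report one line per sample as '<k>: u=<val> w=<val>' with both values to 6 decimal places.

k=0: b·v=11.4×(-3.194)=-36.411600; √(2b)=4.774935; u=(-36.411600+23.024)/4.774935=-2.803724, w=(-36.411600−23.024)/4.774935=-12.447417
k=1: b·v=11.4×(-3.403)=-38.794200; √(2b)=4.774935; u=(-38.794200+13.809)/4.774935=-5.232574, w=(-38.794200−13.809)/4.774935=-11.016528
k=2: b·v=11.4×1.933=22.036200; √(2b)=4.774935; u=(22.036200+23.833)/4.774935=9.606247, w=(22.036200−23.833)/4.774935=-0.376298
k=3: b·v=11.4×(-1.766)=-20.132400; √(2b)=4.774935; u=(-20.132400+(-38.914))/4.774935=-12.365908, w=(-20.132400−(-38.914))/4.774935=3.933373

0: u=-2.803724 w=-12.447417
1: u=-5.232574 w=-11.016528
2: u=9.606247 w=-0.376298
3: u=-12.365908 w=3.933373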